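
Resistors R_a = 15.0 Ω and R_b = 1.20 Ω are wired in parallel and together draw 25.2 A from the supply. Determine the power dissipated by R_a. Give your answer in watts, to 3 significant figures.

Only the total current is stated, so first find the parallel equivalent to get the voltage across the combination.
1/R_eq = 1/15.0 + 1/1.20 ⇒ R_eq = 1.111 Ω
V = I_total × R_eq = 25.20 × 1.111 = 28.00 V
P_R_a = V² / R_a = (28.00)² / 15.0 = 52.27 W

52.3 W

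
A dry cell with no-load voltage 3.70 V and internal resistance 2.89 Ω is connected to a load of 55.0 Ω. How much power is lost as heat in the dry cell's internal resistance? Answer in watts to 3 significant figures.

The source's internal resistance is just another series element carrying I; its dissipation is I²r.
I = ε / (r + R) = 3.70 / (2.89 + 55.0) = 0.06391 A
P_int = I² r = (0.06391)² × 2.89 = 0.01181 W

0.0118 W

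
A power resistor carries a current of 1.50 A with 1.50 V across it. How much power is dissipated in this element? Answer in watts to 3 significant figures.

2.25 W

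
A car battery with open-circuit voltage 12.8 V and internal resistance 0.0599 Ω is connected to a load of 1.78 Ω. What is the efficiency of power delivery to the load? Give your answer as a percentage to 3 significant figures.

The source delivers εI, of which I²R reaches the load and I²r is lost; since I is common, η = R/(R+r).
η = R / (R + r) = 1.78 / (1.78 + 0.0599) = 0.9674

96.7 %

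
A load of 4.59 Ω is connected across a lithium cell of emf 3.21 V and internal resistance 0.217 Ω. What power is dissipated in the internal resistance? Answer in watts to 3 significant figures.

0.0968 W

r is in series with the load, so it carries the full circuit current — the loss in it is I²r.
I = ε / (r + R) = 3.21 / (0.217 + 4.59) = 0.6678 A
P_int = I² r = (0.6678)² × 0.217 = 0.09677 W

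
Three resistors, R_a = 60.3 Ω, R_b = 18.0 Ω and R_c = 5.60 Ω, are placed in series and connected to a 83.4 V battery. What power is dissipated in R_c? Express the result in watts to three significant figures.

The current is common to all series resistors; compute it, then apply P = I²R for the target.
R_total = 60.3 + 18.0 + 5.60 = 83.90 Ω
I = V / R_total = 83.4 / 83.90 = 0.9940 A
P_R_c = I² × R_c = (0.9940)² × 5.60 = 5.533 W

5.53 W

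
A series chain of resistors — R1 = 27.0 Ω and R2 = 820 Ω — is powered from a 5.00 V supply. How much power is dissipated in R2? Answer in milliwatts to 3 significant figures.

In a series string the same current flows through every resistor — find that current, then P = I²R for the one we want.
R_total = 27.0 + 820 = 847.0 Ω
I = V / R_total = 5.00 / 847.0 = 0.005903 A
P_R2 = I² × R2 = (0.005903)² × 820 = 0.02858 W

28.6 mW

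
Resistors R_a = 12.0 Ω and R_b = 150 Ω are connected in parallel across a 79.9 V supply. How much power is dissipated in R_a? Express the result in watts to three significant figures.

532 W

Parallel branches share the same voltage; P = V²/R gives the branch power in one step.
P_R_a = V² / R_a = (79.9)² / 12.0 Ω = 532.0 W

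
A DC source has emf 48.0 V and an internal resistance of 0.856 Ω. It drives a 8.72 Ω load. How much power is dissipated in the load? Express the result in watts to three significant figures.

219 W

With r and R in series, I = ε/(r+R); the load dissipates I²R.
I = ε / (r + R) = 48.0 / (0.856 + 8.72) = 5.013 A
P_load = I² R = (5.013)² × 8.72 = 219.1 W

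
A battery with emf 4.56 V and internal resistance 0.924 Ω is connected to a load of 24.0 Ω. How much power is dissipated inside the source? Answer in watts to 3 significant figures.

r is in series with the load, so it carries the full circuit current — the loss in it is I²r.
I = ε / (r + R) = 4.56 / (0.924 + 24.0) = 0.1830 A
P_int = I² r = (0.1830)² × 0.924 = 0.03093 W

0.0309 W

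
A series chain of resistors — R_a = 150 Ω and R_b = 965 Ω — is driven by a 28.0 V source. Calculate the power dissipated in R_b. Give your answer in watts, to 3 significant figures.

0.609 W

Since the resistors are in series they all carry the loop current I = V/R_total; the power in any one is I²R.
R_total = 150 + 965 = 1115 Ω
I = V / R_total = 28.0 / 1115 = 0.02511 A
P_R_b = I² × R_b = (0.02511)² × 965 = 0.6085 W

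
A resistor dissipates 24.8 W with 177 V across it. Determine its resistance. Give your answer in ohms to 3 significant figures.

Inverting the appropriate power form: R = V² / P.
R = (177)² / 24.8 = 1263 Ω

1260 Ω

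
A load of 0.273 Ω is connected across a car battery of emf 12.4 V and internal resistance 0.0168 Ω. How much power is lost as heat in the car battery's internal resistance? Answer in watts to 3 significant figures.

30.8 W

r is in series with the load, so it carries the full circuit current — the loss in it is I²r.
I = ε / (r + R) = 12.4 / (0.0168 + 0.273) = 42.79 A
P_int = I² r = (42.79)² × 0.0168 = 30.76 W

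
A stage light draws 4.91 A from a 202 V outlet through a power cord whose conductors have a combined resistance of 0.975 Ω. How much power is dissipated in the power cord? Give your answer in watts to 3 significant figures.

Only the current and the line resistance are needed for the I²R loss.
The power cord carries the full 4.91 A.
P_line = I² R_line = (4.910)² × 0.975 = 23.51 W

23.5 W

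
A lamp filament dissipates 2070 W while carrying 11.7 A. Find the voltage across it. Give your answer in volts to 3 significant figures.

Inverting the appropriate power form: V = P / I.
V = 2070 / 11.70 = 176.9 V

177 V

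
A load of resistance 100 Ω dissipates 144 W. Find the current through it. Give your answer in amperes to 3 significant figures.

The two known quantities fix the third via I = √(P / R).
I = √(144 / 100) = 1.200 A

1.20 A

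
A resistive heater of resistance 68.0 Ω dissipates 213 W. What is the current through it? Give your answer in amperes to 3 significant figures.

1.77 A

Rearranging the power relation for the two known quantities gives I = √(P / R).
I = √(213 / 68.0) = 1.770 A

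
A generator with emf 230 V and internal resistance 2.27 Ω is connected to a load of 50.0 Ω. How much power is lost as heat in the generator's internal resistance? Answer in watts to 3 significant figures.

The source's internal resistance is just another series element carrying I; its dissipation is I²r.
I = ε / (r + R) = 230 / (2.27 + 50.0) = 4.400 A
P_int = I² r = (4.400)² × 2.27 = 43.95 W

44.0 W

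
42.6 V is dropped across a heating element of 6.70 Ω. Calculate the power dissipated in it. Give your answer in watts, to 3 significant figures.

271 W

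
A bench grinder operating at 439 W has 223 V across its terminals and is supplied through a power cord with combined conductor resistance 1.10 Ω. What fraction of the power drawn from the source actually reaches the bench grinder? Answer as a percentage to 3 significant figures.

I = P / V = 439 / 223 = 1.969 A through the power cord.
P_line = I² R_line = (1.969)² × 1.10 = 4.263 W
P_source = P_load + P_line = 439.0 + 4.263 = 443.3 W
η = P_load / P_source = 439.0 / 443.3 = 0.9904

99.0 %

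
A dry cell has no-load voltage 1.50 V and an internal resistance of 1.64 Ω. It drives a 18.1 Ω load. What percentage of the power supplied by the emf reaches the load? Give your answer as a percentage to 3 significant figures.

91.7 %

Efficiency is P_load / P_total. With a series r and R sharing the same I, P = I²R for each, so η = R/(R+r).
η = R / (R + r) = 18.1 / (18.1 + 1.64) = 0.9169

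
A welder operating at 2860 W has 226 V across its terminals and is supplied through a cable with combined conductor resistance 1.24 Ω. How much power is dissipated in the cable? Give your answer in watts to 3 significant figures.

199 W

The cable is a series resistance carrying the load current; its dissipation is I²R_line.
I = P / V = 2860 / 226 = 12.65 A through the cable.
P_line = I² R_line = (12.65)² × 1.24 = 198.6 W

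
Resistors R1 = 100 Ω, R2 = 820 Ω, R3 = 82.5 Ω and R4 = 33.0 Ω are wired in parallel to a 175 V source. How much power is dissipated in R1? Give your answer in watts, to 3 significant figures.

306 W

Parallel branches share the same voltage; P = V²/R gives the branch power in one step.
P_R1 = V² / R1 = (175)² / 100 Ω = 306.2 W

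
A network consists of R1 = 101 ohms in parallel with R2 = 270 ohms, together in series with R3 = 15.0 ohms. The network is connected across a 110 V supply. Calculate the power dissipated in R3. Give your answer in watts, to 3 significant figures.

23.2 W

First find R_p for the parallel pair, then treat R_p + R3 as a series loop.
R_p = (101×270)/(101+270) = 73.50 Ω
R_total = R_p + 15.0 = 73.50 + 15.0 = 88.50 Ω
I = V / R_total = 110 / 88.50 = 1.243 A
R3 carries the full series current, so P = I²R.
P_R3 = (1.243)² × 15.0 = 23.17 W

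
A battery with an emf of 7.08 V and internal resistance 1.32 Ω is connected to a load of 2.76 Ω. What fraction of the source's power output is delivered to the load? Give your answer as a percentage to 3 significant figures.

67.6 %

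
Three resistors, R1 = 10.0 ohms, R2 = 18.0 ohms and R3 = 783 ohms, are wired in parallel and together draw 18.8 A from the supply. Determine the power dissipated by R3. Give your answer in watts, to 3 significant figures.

The branches share the same voltage, but only the total current is given — find V from the equivalent resistance first.
1/R_eq = 1/10.0 + 1/18.0 + 1/783 ⇒ R_eq = 6.376 Ω
V = I_total × R_eq = 18.80 × 6.376 = 119.9 V
P_R3 = V² / R3 = (119.9)² / 783 = 18.35 W

18.4 W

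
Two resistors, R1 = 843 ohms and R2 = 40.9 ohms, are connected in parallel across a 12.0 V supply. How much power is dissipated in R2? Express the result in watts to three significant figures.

3.52 W

R2 sits directly across the source, so P = V²/R with V = 12.0 V.
P_R2 = V² / R2 = (12.0)² / 40.9 Ω = 3.521 W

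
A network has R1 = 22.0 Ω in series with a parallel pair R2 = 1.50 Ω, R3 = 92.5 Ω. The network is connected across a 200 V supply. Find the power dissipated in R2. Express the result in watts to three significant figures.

Collapse R2‖R3 to a single equivalent, reducing the network to two series elements.
R_p = (1.50×92.5)/(1.50+92.5) = 1.476 Ω
R_total = 22.0 + 1.476 = 23.48 Ω
I = V / R_total = 200 / 23.48 = 8.519 A
Voltage across the parallel pair: V_p = I × R_p = 8.519 × 1.476 = 12.58 V
With V_p across R2, its power is V_p²/R2.
P_R2 = (12.58)² / 1.50 = 105.4 W

105 W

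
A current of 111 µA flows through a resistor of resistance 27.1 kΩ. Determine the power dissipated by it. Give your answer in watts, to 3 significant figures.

Knowing I and R, the power is just I²R — no need to find V first.
P = (0.0001110 A)² × 27100 Ω = 0.0003339 W

0.000334 W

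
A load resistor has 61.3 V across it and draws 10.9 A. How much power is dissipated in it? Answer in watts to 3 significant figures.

With V and I both given, power follows immediately from P = V I.
P = 61.3 V × 10.90 A = 668.2 W

668 W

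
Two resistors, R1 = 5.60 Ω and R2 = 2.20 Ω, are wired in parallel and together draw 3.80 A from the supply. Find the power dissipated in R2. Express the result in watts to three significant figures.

We need the common branch voltage; get it from I_total × R_eq, then P = V²/R for the branch.
1/R_eq = 1/5.60 + 1/2.20 ⇒ R_eq = 1.579 Ω
V = I_total × R_eq = 3.800 × 1.579 = 6.002 V
P_R2 = V² / R2 = (6.002)² / 2.20 = 16.37 W

16.4 W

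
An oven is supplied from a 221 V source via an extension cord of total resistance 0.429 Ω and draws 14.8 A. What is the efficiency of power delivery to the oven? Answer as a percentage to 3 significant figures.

97.1 %

The extension cord carries the full 14.8 A.
P_line = I² R_line = (14.80)² × 0.429 = 93.97 W
P_source = V I = 221 × 14.80 = 3271 W; P_load = 3177 W
η = P_load / P_source = 3177 / 3271 = 0.9713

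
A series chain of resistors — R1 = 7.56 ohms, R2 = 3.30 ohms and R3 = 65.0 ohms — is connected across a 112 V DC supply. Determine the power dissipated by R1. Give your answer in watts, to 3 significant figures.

16.5 W

Every series element carries the same I. Get I from the total resistance, then P = I² × R1.
R_total = 7.56 + 3.30 + 65.0 = 75.86 Ω
I = V / R_total = 112 / 75.86 = 1.476 A
P_R1 = I² × R1 = (1.476)² × 7.56 = 16.48 W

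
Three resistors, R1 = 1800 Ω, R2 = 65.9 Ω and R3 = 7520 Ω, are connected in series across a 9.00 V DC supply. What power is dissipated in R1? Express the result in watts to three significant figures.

Since the resistors are in series they all carry the loop current I = V/R_total; the power in any one is I²R.
R_total = 1800 + 65.9 + 7520 = 9386 Ω
I = V / R_total = 9.00 / 9386 = 0.0009589 A
P_R1 = I² × R1 = (0.0009589)² × 1800 = 0.001655 W

0.00166 W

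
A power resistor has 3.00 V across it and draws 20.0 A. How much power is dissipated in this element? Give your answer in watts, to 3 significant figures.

Since both terminal voltage and current are stated, P = V I gives the power in one step.
P = 3.00 V × 20.00 A = 60.00 W

60.0 W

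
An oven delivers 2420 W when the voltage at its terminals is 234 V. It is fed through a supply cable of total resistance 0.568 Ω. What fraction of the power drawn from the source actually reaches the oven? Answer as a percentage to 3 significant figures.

97.6 %

I = P / V = 2420 / 234 = 10.34 A through the supply cable.
P_line = I² R_line = (10.34)² × 0.568 = 60.75 W
P_source = P_load + P_line = 2420 + 60.75 = 2481 W
η = P_load / P_source = 2420 / 2481 = 0.9755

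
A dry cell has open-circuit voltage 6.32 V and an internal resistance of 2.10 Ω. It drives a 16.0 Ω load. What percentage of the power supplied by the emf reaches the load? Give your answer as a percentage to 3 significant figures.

88.4 %

η = P_load/(P_load+P_int) = I²R/(I²R+I²r) = R/(R+r) — the I² cancels for series elements.
η = R / (R + r) = 16.0 / (16.0 + 2.10) = 0.8840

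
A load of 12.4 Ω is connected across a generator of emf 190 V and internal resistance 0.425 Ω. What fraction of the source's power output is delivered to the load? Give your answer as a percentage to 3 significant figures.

96.7 %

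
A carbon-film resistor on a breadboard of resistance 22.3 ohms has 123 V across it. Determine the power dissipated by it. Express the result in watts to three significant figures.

With V across and R both known, P = V²/R gives the dissipation directly.
P = (123 V)² / 22.3 Ω = 678.4 W

678 W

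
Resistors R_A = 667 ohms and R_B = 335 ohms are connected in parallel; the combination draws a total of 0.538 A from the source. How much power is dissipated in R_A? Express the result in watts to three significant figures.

The branches share the same voltage, but only the total current is given — find V from the equivalent resistance first.
1/R_eq = 1/667 + 1/335 ⇒ R_eq = 223.0 Ω
V = I_total × R_eq = 0.5380 × 223.0 = 120.0 V
P_R_A = V² / R_A = (120.0)² / 667 = 21.58 W

21.6 W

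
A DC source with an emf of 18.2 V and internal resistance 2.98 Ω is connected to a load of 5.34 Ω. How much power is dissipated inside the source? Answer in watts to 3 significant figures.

14.3 W

Internal loss is I²r, with I set by the total series resistance r+R.
I = ε / (r + R) = 18.2 / (2.98 + 5.34) = 2.188 A
P_int = I² r = (2.188)² × 2.98 = 14.26 W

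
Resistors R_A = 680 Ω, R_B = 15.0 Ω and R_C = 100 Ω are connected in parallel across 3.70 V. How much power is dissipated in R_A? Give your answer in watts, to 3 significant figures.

The supply voltage appears across each parallel branch — just use P = V²/R_A.
P_R_A = V² / R_A = (3.70)² / 680 Ω = 0.02013 W

0.0201 W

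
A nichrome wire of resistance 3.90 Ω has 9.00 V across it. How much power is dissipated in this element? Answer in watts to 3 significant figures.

20.8 W

V and R are stated; P = V²/R avoids computing the current.
P = (9.00 V)² / 3.90 Ω = 20.77 W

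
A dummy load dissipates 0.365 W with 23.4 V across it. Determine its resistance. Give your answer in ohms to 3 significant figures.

1500 Ω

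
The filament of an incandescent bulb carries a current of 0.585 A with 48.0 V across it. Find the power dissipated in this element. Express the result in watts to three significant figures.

V and I are known directly — P = V I, no intermediate step needed.
P = 48.0 V × 0.5850 A = 28.08 W

28.1 W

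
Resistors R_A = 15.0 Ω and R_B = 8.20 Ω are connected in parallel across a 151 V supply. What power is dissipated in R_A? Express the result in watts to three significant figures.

The supply voltage appears across each parallel branch — just use P = V²/R_A.
P_R_A = V² / R_A = (151)² / 15.0 Ω = 1520 W

1520 W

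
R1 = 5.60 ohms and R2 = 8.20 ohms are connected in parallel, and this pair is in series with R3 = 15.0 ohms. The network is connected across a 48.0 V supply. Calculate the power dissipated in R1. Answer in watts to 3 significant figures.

13.6 W

Reduce the parallel combination to a single R_p; the circuit then becomes R_p in series with the remaining resistor.
R_p = (5.60×8.20)/(5.60+8.20) = 3.328 Ω
R_total = R_p + 15.0 = 3.328 + 15.0 = 18.33 Ω
I = V / R_total = 48.0 / 18.33 = 2.619 A
Voltage across the parallel pair: V_p = I × R_p = 2.619 × 3.328 = 8.715 V
Use P = V²/R for R1 with V = V_p.
P_R1 = (8.715)² / 5.60 = 13.56 W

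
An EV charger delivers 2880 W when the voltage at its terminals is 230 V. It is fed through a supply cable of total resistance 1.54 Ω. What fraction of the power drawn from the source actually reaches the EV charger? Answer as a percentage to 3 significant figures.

I = P / V = 2880 / 230 = 12.52 A through the supply cable.
P_line = I² R_line = (12.52)² × 1.54 = 241.5 W
P_source = P_load + P_line = 2880 + 241.5 = 3121 W
η = P_load / P_source = 2880 / 3121 = 0.9226

92.3 %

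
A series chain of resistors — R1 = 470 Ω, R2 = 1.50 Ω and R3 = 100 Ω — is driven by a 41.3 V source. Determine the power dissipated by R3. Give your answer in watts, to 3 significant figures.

Since the resistors are in series they all carry the loop current I = V/R_total; the power in any one is I²R.
R_total = 470 + 1.50 + 100 = 571.5 Ω
I = V / R_total = 41.3 / 571.5 = 0.07227 A
P_R3 = I² × R3 = (0.07227)² × 100 = 0.5222 W

0.522 W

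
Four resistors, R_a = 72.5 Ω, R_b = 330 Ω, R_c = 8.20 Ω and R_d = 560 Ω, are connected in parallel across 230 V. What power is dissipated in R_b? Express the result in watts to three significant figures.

Each parallel branch sees the full supply voltage, so P = V²/R applies directly to the target branch.
P_R_b = V² / R_b = (230)² / 330 Ω = 160.3 W

160 W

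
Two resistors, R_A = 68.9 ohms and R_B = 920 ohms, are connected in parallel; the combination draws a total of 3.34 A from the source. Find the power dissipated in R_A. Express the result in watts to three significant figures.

665 W

Only the total current is stated, so first find the parallel equivalent to get the voltage across the combination.
1/R_eq = 1/68.9 + 1/920 ⇒ R_eq = 64.10 Ω
V = I_total × R_eq = 3.340 × 64.10 = 214.1 V
P_R_A = V² / R_A = (214.1)² / 68.9 = 665.2 W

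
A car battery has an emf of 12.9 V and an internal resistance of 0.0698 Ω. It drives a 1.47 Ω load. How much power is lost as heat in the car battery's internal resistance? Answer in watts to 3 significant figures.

The internal resistance carries the same current as the load; P_int = I²r.
I = ε / (r + R) = 12.9 / (0.0698 + 1.47) = 8.378 A
P_int = I² r = (8.378)² × 0.0698 = 4.899 W

4.90 W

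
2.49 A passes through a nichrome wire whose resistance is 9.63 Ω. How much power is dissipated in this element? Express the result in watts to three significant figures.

The current through and the resistance of the element are both given; use P = I²R.
P = (2.490 A)² × 9.63 Ω = 59.71 W

59.7 W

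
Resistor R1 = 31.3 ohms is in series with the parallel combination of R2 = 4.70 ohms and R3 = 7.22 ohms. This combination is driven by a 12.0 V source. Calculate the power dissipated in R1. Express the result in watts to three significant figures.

Reduce the parallel pair to R_p first; the network is then a simple series string.
R_p = (4.70×7.22)/(4.70+7.22) = 2.847 Ω
R_total = 31.3 + 2.847 = 34.15 Ω
I = V / R_total = 12.0 / 34.15 = 0.3514 A
R1 carries the full series current, so P = I²R.
P_R1 = (0.3514)² × 31.3 = 3.866 W

3.87 W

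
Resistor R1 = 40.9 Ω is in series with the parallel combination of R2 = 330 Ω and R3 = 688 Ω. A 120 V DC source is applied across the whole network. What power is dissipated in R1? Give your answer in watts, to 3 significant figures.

Collapse R2‖R3 to a single equivalent, reducing the network to two series elements.
R_p = (330×688)/(330+688) = 223.0 Ω
R_total = 40.9 + 223.0 = 263.9 Ω
I = V / R_total = 120 / 263.9 = 0.4547 A
R1 is in the main series path, so its power is I²R1.
P_R1 = (0.4547)² × 40.9 = 8.455 W

8.46 W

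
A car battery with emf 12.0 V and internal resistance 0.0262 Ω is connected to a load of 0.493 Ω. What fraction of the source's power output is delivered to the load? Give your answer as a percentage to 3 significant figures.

η = P_load/(P_load+P_int) = I²R/(I²R+I²r) = R/(R+r) — the I² cancels for series elements.
η = R / (R + r) = 0.493 / (0.493 + 0.0262) = 0.9495

95.0 %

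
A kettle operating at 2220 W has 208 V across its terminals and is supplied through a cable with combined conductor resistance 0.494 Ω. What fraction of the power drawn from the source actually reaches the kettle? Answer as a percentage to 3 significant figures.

I = P / V = 2220 / 208 = 10.67 A through the cable.
P_line = I² R_line = (10.67)² × 0.494 = 56.27 W
P_source = P_load + P_line = 2220 + 56.27 = 2276 W
η = P_load / P_source = 2220 / 2276 = 0.9753

97.5 %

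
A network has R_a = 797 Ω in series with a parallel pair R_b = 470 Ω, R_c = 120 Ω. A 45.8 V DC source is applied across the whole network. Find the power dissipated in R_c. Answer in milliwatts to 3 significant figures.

Collapse R_b‖R_c to a single equivalent, reducing the network to two series elements.
R_p = (470×120)/(470+120) = 95.59 Ω
R_total = 797 + 95.59 = 892.6 Ω
I = V / R_total = 45.8 / 892.6 = 0.05131 A
Voltage across the parallel pair: V_p = I × R_p = 0.05131 × 95.59 = 4.905 V
R_c is across V_p, so use P = V²/R for that branch.
P_R_c = (4.905)² / 120 = 0.2005 W

200 mW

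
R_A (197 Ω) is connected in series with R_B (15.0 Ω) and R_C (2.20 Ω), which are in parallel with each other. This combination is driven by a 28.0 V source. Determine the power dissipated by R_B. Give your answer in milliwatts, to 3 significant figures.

4.86 mW

Replace R_B and R_C with their parallel equivalent so the circuit becomes R_A in series with R_p.
R_p = (15.0×2.20)/(15.0+2.20) = 1.919 Ω
R_total = 197 + 1.919 = 198.9 Ω
I = V / R_total = 28.0 / 198.9 = 0.1408 A
Voltage across the parallel pair: V_p = I × R_p = 0.1408 × 1.919 = 0.2701 V
R_B sees V_p directly, so P = V_p² / R_B.
P_R_B = (0.2701)² / 15.0 = 0.004862 W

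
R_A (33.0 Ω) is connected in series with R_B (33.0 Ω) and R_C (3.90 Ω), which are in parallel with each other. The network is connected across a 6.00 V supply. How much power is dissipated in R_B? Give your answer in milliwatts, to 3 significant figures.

Replace R_B and R_C with their parallel equivalent so the circuit becomes R_A in series with R_p.
R_p = (33.0×3.90)/(33.0+3.90) = 3.488 Ω
R_total = 33.0 + 3.488 = 36.49 Ω
I = V / R_total = 6.00 / 36.49 = 0.1644 A
Voltage across the parallel pair: V_p = I × R_p = 0.1644 × 3.488 = 0.5735 V
R_B is across V_p, so use P = V²/R for that branch.
P_R_B = (0.5735)² / 33.0 = 0.009968 W

9.97 mW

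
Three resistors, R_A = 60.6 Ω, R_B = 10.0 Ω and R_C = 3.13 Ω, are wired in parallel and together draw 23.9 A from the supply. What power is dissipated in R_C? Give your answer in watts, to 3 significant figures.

The branches share the same voltage, but only the total current is given — find V from the equivalent resistance first.
1/R_eq = 1/60.6 + 1/10.0 + 1/3.13 ⇒ R_eq = 2.294 Ω
V = I_total × R_eq = 23.90 × 2.294 = 54.82 V
P_R_C = V² / R_C = (54.82)² / 3.13 = 960.1 W

960 W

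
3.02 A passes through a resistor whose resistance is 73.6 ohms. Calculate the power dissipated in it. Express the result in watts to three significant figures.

671 W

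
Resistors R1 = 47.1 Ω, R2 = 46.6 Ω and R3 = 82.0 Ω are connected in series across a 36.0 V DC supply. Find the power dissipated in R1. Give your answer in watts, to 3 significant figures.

1.98 W

In a series string the same current flows through every resistor — find that current, then P = I²R for the one we want.
R_total = 47.1 + 46.6 + 82.0 = 175.7 Ω
I = V / R_total = 36.0 / 175.7 = 0.2049 A
P_R1 = I² × R1 = (0.2049)² × 47.1 = 1.977 W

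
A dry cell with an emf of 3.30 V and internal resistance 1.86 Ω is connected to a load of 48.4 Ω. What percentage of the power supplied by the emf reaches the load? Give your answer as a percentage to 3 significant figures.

96.3 %

The source delivers εI, of which I²R reaches the load and I²r is lost; since I is common, η = R/(R+r).
η = R / (R + r) = 48.4 / (48.4 + 1.86) = 0.9630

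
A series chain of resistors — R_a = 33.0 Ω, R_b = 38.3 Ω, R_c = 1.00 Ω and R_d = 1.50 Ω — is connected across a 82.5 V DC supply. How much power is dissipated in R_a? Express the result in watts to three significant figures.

In a series string the same current flows through every resistor — find that current, then P = I²R for the one we want.
R_total = 33.0 + 38.3 + 1.00 + 1.50 = 73.80 Ω
I = V / R_total = 82.5 / 73.80 = 1.118 A
P_R_a = I² × R_a = (1.118)² × 33.0 = 41.24 W

41.2 W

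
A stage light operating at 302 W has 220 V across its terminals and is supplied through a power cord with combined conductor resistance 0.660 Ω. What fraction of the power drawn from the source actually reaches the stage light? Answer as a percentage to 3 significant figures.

I = P / V = 302 / 220 = 1.373 A through the power cord.
P_line = I² R_line = (1.373)² × 0.660 = 1.244 W
P_source = P_load + P_line = 302.0 + 1.244 = 303.2 W
η = P_load / P_source = 302.0 / 303.2 = 0.9959

99.6 %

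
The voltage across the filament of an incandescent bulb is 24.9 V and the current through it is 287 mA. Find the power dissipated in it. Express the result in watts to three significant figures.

7.15 W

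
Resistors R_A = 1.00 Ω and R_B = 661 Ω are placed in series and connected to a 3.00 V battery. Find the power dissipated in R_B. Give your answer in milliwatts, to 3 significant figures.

13.6 mW

The current is common to all series resistors; compute it, then apply P = I²R for the target.
R_total = 1.00 + 661 = 662.0 Ω
I = V / R_total = 3.00 / 662.0 = 0.004532 A
P_R_B = I² × R_B = (0.004532)² × 661 = 0.01357 W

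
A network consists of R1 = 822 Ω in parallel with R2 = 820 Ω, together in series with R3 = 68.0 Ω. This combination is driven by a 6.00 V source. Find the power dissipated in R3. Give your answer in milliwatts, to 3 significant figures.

First find R_p for the parallel pair, then treat R_p + R3 as a series loop.
R_p = (822×820)/(822+820) = 410.5 Ω
R_total = R_p + 68.0 = 410.5 + 68.0 = 478.5 Ω
I = V / R_total = 6.00 / 478.5 = 0.01254 A
R3 is the series element, so its power is I²R.
P_R3 = (0.01254)² × 68.0 = 0.01069 W

10.7 mW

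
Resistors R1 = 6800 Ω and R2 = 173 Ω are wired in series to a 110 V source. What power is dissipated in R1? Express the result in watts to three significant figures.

In a series string the same current flows through every resistor — find that current, then P = I²R for the one we want.
R_total = 6800 + 173 = 6973 Ω
I = V / R_total = 110 / 6973 = 0.01578 A
P_R1 = I² × R1 = (0.01578)² × 6800 = 1.692 W

1.69 W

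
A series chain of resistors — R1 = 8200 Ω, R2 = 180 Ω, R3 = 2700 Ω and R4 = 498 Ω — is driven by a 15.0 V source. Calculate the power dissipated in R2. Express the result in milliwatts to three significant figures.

0.302 mW

In a series string the same current flows through every resistor — find that current, then P = I²R for the one we want.
R_total = 8200 + 180 + 2700 + 498 = 11580 Ω
I = V / R_total = 15.0 / 11580 = 0.001296 A
P_R2 = I² × R2 = (0.001296)² × 180 = 0.0003021 W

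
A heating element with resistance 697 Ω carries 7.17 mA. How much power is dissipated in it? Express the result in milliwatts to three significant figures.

The current through and the resistance of the element are both given; use P = I²R.
P = (0.007170 A)² × 697 Ω = 0.03583 W

35.8 mW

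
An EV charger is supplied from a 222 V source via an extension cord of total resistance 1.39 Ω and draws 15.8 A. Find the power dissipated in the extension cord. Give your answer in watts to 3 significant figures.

347 W

The extension cord is a series resistance carrying the load current; its dissipation is I²R_line.
The extension cord carries the full 15.8 A.
P_line = I² R_line = (15.80)² × 1.39 = 347.0 W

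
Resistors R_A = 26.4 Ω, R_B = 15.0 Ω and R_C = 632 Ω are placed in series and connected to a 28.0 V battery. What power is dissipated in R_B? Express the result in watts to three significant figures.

0.0259 W

Series elements share the same current, so find I first, then use P = I²R.
R_total = 26.4 + 15.0 + 632 = 673.4 Ω
I = V / R_total = 28.0 / 673.4 = 0.04158 A
P_R_B = I² × R_B = (0.04158)² × 15.0 = 0.02593 W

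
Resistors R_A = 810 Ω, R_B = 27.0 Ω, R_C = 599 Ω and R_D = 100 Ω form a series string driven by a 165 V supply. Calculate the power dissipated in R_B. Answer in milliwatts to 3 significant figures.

In a series string the same current flows through every resistor — find that current, then P = I²R for the one we want.
R_total = 810 + 27.0 + 599 + 100 = 1536 Ω
I = V / R_total = 165 / 1536 = 0.1074 A
P_R_B = I² × R_B = (0.1074)² × 27.0 = 0.3116 W

312 mW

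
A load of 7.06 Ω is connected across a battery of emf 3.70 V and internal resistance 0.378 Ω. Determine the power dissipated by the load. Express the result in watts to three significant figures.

Load and internal resistance form a series loop — compute the loop current, then the load power via I²R.
I = ε / (r + R) = 3.70 / (0.378 + 7.06) = 0.4974 A
P_load = I² R = (0.4974)² × 7.06 = 1.747 W

1.75 W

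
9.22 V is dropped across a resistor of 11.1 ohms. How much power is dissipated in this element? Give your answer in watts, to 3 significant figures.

7.66 W

V and R are stated; P = V²/R avoids computing the current.
P = (9.22 V)² / 11.1 Ω = 7.658 W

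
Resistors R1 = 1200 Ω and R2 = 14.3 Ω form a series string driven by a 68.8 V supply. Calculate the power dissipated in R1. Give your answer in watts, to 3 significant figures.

3.85 W

Every series element carries the same I. Get I from the total resistance, then P = I² × R1.
R_total = 1200 + 14.3 = 1214 Ω
I = V / R_total = 68.8 / 1214 = 0.05666 A
P_R1 = I² × R1 = (0.05666)² × 1200 = 3.852 W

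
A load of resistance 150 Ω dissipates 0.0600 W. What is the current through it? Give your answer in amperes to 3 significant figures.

The two known quantities fix the third via I = √(P / R).
I = √(0.0600 / 150) = 0.02000 A

0.0200 A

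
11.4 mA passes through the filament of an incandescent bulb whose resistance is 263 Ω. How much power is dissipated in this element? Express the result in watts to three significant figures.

0.0342 W

With I and R stated, P = I²R applies in one step.
P = (0.01140 A)² × 263 Ω = 0.03418 W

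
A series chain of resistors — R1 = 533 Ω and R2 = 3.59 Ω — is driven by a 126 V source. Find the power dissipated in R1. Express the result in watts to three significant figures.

29.4 W

The current is common to all series resistors; compute it, then apply P = I²R for the target.
R_total = 533 + 3.59 = 536.6 Ω
I = V / R_total = 126 / 536.6 = 0.2348 A
P_R1 = I² × R1 = (0.2348)² × 533 = 29.39 W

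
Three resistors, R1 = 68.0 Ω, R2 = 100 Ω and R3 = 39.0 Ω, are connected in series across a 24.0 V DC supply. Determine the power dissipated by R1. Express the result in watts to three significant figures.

Series elements share the same current, so find I first, then use P = I²R.
R_total = 68.0 + 100 + 39.0 = 207.0 Ω
I = V / R_total = 24.0 / 207.0 = 0.1159 A
P_R1 = I² × R1 = (0.1159)² × 68.0 = 0.9141 W

0.914 W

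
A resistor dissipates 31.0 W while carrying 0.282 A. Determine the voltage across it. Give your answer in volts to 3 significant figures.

110 V

From P = V I = I²R = V²/R, with the two given quantities we get V = P / I.
V = 31.0 / 0.2820 = 109.9 V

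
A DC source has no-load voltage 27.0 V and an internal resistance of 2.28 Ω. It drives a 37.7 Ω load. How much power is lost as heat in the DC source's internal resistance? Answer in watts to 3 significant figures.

r is in series with the load, so it carries the full circuit current — the loss in it is I²r.
I = ε / (r + R) = 27.0 / (2.28 + 37.7) = 0.6753 A
P_int = I² r = (0.6753)² × 2.28 = 1.040 W

1.04 W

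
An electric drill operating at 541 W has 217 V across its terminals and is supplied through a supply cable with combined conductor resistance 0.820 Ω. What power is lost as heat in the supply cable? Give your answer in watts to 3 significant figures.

The supply cable is a series resistance carrying the load current; its dissipation is I²R_line.
I = P / V = 541 / 217 = 2.493 A through the supply cable.
P_line = I² R_line = (2.493)² × 0.820 = 5.097 W

5.10 W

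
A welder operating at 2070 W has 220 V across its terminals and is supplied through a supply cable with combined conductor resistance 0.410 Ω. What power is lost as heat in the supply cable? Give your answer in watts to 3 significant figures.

36.3 W

The supply cable and load are in series, so the same current flows in both; the loss is I²R_line.
I = P / V = 2070 / 220 = 9.409 A through the supply cable.
P_line = I² R_line = (9.409)² × 0.410 = 36.30 W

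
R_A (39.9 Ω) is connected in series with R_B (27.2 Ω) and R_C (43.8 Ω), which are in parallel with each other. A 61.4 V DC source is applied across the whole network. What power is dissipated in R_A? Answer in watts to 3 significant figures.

Reduce the parallel pair to R_p first; the network is then a simple series string.
R_p = (27.2×43.8)/(27.2+43.8) = 16.78 Ω
R_total = 39.9 + 16.78 = 56.68 Ω
I = V / R_total = 61.4 / 56.68 = 1.083 A
R_A is in the main series path, so its power is I²R_A.
P_R_A = (1.083)² × 39.9 = 46.82 W

46.8 W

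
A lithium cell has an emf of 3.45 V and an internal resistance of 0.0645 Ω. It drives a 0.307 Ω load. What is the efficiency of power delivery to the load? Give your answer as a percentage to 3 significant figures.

82.6 %

Efficiency is P_load / P_total. With a series r and R sharing the same I, P = I²R for each, so η = R/(R+r).
η = R / (R + r) = 0.307 / (0.307 + 0.0645) = 0.8264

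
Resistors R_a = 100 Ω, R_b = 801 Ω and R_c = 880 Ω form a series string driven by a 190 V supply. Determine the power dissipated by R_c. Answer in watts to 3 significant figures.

In a series string the same current flows through every resistor — find that current, then P = I²R for the one we want.
R_total = 100 + 801 + 880 = 1781 Ω
I = V / R_total = 190 / 1781 = 0.1067 A
P_R_c = I² × R_c = (0.1067)² × 880 = 10.02 W

10.0 W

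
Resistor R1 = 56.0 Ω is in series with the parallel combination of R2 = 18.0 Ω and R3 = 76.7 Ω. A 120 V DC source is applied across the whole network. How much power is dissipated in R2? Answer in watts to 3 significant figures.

Reduce the parallel pair to R_p first; the network is then a simple series string.
R_p = (18.0×76.7)/(18.0+76.7) = 14.58 Ω
R_total = 56.0 + 14.58 = 70.58 Ω
I = V / R_total = 120 / 70.58 = 1.700 A
Voltage across the parallel pair: V_p = I × R_p = 1.700 × 14.58 = 24.79 V
R2 sees V_p directly, so P = V_p² / R2.
P_R2 = (24.79)² / 18.0 = 34.13 W

34.1 W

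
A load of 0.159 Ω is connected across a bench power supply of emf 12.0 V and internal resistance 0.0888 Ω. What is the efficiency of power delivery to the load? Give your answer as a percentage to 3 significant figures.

64.2 %

The source delivers εI, of which I²R reaches the load and I²r is lost; since I is common, η = R/(R+r).
η = R / (R + r) = 0.159 / (0.159 + 0.0888) = 0.6416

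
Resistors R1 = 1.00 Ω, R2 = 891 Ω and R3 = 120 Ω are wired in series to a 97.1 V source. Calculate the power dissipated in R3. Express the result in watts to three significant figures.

The current is common to all series resistors; compute it, then apply P = I²R for the target.
R_total = 1.00 + 891 + 120 = 1012 Ω
I = V / R_total = 97.1 / 1012 = 0.09595 A
P_R3 = I² × R3 = (0.09595)² × 120 = 1.105 W

1.10 W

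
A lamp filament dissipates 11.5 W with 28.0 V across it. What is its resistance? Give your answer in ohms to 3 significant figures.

68.2 Ω

Rearranging the power relation for the two known quantities gives R = V² / P.
R = (28.0)² / 11.5 = 68.17 Ω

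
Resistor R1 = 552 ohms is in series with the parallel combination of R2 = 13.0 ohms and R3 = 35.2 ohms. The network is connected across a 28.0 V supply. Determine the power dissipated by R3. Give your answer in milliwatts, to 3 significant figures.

Replace R2 and R3 with their parallel equivalent so the circuit becomes R1 in series with R_p.
R_p = (13.0×35.2)/(13.0+35.2) = 9.494 Ω
R_total = 552 + 9.494 = 561.5 Ω
I = V / R_total = 28.0 / 561.5 = 0.04987 A
Voltage across the parallel pair: V_p = I × R_p = 0.04987 × 9.494 = 0.4734 V
R3 sees V_p directly, so P = V_p² / R3.
P_R3 = (0.4734)² / 35.2 = 0.006367 W

6.37 mW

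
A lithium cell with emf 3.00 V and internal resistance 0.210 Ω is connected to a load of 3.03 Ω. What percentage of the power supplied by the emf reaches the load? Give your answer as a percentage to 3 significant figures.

93.5 %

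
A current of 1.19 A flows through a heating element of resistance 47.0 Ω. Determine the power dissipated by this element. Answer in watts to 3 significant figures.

The current through and the resistance of the element are both given; use P = I²R.
P = (1.190 A)² × 47.0 Ω = 66.56 W

66.6 W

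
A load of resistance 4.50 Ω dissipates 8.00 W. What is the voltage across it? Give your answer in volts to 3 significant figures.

6.00 V

Inverting the appropriate power form: V = √(P R).
V = √(8.00 × 4.50) = 6.000 V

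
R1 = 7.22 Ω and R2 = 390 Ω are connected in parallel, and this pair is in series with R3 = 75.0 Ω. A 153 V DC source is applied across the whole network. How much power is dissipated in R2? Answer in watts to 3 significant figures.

0.448 W

First find R_p for the parallel pair, then treat R_p + R3 as a series loop.
R_p = (7.22×390)/(7.22+390) = 7.089 Ω
R_total = R_p + 75.0 = 7.089 + 75.0 = 82.09 Ω
I = V / R_total = 153 / 82.09 = 1.864 A
Voltage across the parallel pair: V_p = I × R_p = 1.864 × 7.089 = 13.21 V
R2 sits across V_p; its power is V_p²/R.
P_R2 = (13.21)² / 390 = 0.4476 W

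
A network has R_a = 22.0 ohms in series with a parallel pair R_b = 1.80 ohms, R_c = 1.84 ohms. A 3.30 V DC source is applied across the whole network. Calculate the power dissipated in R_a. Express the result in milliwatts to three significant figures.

456 mW

Replace R_b and R_c with their parallel equivalent so the circuit becomes R_a in series with R_p.
R_p = (1.80×1.84)/(1.80+1.84) = 0.9099 Ω
R_total = 22.0 + 0.9099 = 22.91 Ω
I = V / R_total = 3.30 / 22.91 = 0.1440 A
R_a is in the main series path, so its power is I²R_a.
P_R_a = (0.1440)² × 22.0 = 0.4565 W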